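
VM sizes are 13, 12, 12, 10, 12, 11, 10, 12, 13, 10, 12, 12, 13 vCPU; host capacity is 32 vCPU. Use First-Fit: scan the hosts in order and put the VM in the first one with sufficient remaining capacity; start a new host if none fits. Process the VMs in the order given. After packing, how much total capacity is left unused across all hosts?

40

host 1: place 13 vCPU, 19 vCPU left
host 1: place 12 vCPU, 7 vCPU left
host 2: place 12 vCPU, 20 vCPU left
host 2: place 10 vCPU, 10 vCPU left
host 3: place 12 vCPU, 20 vCPU left
host 3: place 11 vCPU, 9 vCPU left
host 2: place 10 vCPU, 0 vCPU left
host 4: place 12 vCPU, 20 vCPU left
host 4: place 13 vCPU, 7 vCPU left
host 5: place 10 vCPU, 22 vCPU left
host 5: place 12 vCPU, 10 vCPU left
host 6: place 12 vCPU, 20 vCPU left
host 6: place 13 vCPU, 7 vCPU left
6 hosts × 32 vCPU = 192 vCPU; used 152 vCPU; unused 40 vCPU.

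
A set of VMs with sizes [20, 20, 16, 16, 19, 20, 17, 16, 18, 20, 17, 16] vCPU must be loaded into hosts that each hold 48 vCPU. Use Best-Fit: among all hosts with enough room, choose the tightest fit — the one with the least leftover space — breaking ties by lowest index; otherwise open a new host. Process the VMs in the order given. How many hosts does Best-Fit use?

20 vCPU → host 1 (remaining 28 vCPU)
20 vCPU → host 1 (remaining 8 vCPU)
16 vCPU → host 2 (remaining 32 vCPU)
16 vCPU → host 2 (remaining 16 vCPU)
19 vCPU → host 3 (remaining 29 vCPU)
20 vCPU → host 3 (remaining 9 vCPU)
17 vCPU → host 4 (remaining 31 vCPU)
16 vCPU → host 2 (remaining 0 vCPU)
18 vCPU → host 4 (remaining 13 vCPU)
20 vCPU → host 5 (remaining 28 vCPU)
17 vCPU → host 5 (remaining 11 vCPU)
16 vCPU → host 6 (remaining 32 vCPU)
Final hosts: [20,20] [16,16,16] [19,20] [17,18] [20,17] [16].

6 hosts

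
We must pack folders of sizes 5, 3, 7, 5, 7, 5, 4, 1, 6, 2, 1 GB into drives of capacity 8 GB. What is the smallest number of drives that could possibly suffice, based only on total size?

Total size = 5 + 3 + 7 + 5 + 7 + 5 + 4 + 1 + 6 + 2 + 1 = 46 GB.
⌈46 / 8⌉ = 6.

6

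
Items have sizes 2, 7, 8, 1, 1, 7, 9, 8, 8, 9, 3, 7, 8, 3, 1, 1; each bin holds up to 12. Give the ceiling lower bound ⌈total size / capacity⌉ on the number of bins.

Total size = 2 + 7 + 8 + 1 + 1 + 7 + 9 + 8 + 8 + 9 + 3 + 7 + 8 + 3 + 1 + 1 = 83.
⌈83 / 12⌉ = 7.

7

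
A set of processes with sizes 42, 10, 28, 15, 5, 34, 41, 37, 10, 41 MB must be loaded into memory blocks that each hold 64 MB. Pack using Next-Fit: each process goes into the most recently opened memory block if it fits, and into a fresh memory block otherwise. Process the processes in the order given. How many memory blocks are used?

6

Put 42 MB in memory block 1; 22 MB remain.
Put 10 MB in memory block 1; 12 MB remain.
Put 28 MB in memory block 2; 36 MB remain.
Put 15 MB in memory block 2; 21 MB remain.
Put 5 MB in memory block 2; 16 MB remain.
Put 34 MB in memory block 3; 30 MB remain.
Put 41 MB in memory block 4; 23 MB remain.
Put 37 MB in memory block 5; 27 MB remain.
Put 10 MB in memory block 5; 17 MB remain.
Put 41 MB in memory block 6; 23 MB remain.
Final memory blocks: [42,10] [28,15,5] [34] [41] [37,10] [41].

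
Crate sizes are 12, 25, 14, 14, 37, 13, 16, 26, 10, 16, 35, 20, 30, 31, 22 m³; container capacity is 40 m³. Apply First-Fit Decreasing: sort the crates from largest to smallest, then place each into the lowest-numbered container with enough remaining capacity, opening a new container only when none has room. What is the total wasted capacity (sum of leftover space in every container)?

Sorted descending: 37, 35, 31, 30, 26, 25, 22, 20, 16, 16, 14, 14, 13, 12, 10.
container 1: place 37 m³, 3 m³ left
container 2: place 35 m³, 5 m³ left
container 3: place 31 m³, 9 m³ left
container 4: place 30 m³, 10 m³ left
container 5: place 26 m³, 14 m³ left
container 6: place 25 m³, 15 m³ left
container 7: place 22 m³, 18 m³ left
container 8: place 20 m³, 20 m³ left
container 7: place 16 m³, 2 m³ left
container 8: place 16 m³, 4 m³ left
container 5: place 14 m³, 0 m³ left
container 6: place 14 m³, 1 m³ left
container 9: place 13 m³, 27 m³ left
container 9: place 12 m³, 15 m³ left
container 4: place 10 m³, 0 m³ left
9 containers × 40 m³ = 360 m³; used 321 m³; unused 39 m³.

39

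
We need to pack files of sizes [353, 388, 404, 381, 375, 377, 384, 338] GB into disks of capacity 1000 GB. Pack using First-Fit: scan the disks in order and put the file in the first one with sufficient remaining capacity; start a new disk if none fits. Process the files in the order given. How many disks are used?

Put 353 GB in disk 1; 647 GB remain.
Put 388 GB in disk 1; 259 GB remain.
Put 404 GB in disk 2; 596 GB remain.
Put 381 GB in disk 2; 215 GB remain.
Put 375 GB in disk 3; 625 GB remain.
Put 377 GB in disk 3; 248 GB remain.
Put 384 GB in disk 4; 616 GB remain.
Put 338 GB in disk 4; 278 GB remain.

4 disks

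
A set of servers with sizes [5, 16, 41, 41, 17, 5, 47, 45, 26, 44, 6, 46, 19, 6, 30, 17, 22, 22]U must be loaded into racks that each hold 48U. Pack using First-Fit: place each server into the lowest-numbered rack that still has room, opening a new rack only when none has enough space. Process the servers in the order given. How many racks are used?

10 racks

rack 1: place 5U, 43U left
rack 1: place 16U, 27U left
rack 2: place 41U, 7U left
rack 3: place 41U, 7U left
rack 1: place 17U, 10U left
rack 1: place 5U, 5U left
rack 4: place 47U, 1U left
rack 5: place 45U, 3U left
rack 6: place 26U, 22U left
rack 7: place 44U, 4U left
rack 2: place 6U, 1U left
rack 8: place 46U, 2U left
rack 6: place 19U, 3U left
rack 3: place 6U, 1U left
rack 9: place 30U, 18U left
rack 9: place 17U, 1U left
rack 10: place 22U, 26U left
rack 10: place 22U, 4U left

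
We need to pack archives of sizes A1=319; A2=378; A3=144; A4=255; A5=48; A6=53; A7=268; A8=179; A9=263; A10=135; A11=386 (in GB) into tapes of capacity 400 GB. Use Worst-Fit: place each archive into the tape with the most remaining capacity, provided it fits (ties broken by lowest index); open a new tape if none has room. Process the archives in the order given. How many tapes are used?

7 tapes

A1 (319 GB) → tape 1 (remaining 81 GB)
A2 (378 GB) → tape 2 (remaining 22 GB)
A3 (144 GB) → tape 3 (remaining 256 GB)
A4 (255 GB) → tape 3 (remaining 1 GB)
A5 (48 GB) → tape 1 (remaining 33 GB)
A6 (53 GB) → tape 4 (remaining 347 GB)
A7 (268 GB) → tape 4 (remaining 79 GB)
A8 (179 GB) → tape 5 (remaining 221 GB)
A9 (263 GB) → tape 6 (remaining 137 GB)
A10 (135 GB) → tape 5 (remaining 86 GB)
A11 (386 GB) → tape 7 (remaining 14 GB)
Final tapes: [319,48] [378] [144,255] [53,268] [179,135] [263] [386].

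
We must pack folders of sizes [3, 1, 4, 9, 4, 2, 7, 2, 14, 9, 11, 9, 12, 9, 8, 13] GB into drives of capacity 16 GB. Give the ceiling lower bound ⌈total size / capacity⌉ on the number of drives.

8

Total size = 3 + 1 + 4 + 9 + 4 + 2 + 7 + 2 + 14 + 9 + 11 + 9 + 12 + 9 + 8 + 13 = 117 GB.
⌈117 / 16⌉ = 8.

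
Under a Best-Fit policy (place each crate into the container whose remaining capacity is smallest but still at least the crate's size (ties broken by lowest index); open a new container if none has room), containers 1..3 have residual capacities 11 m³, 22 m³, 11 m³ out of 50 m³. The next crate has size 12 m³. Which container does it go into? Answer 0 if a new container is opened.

2

Containers with room: container 2 (22 m³).
Tightest fit is container 2 with 22 m³ free.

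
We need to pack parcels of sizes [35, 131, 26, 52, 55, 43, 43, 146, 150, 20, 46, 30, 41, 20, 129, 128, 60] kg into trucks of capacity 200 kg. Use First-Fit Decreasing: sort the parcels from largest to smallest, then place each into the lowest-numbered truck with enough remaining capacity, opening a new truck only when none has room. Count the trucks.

6

Sorted descending: 150, 146, 131, 129, 128, 60, 55, 52, 46, 43, 43, 41, 35, 30, 26, 20, 20.
truck 1: place 150 kg, 50 kg left
truck 2: place 146 kg, 54 kg left
truck 3: place 131 kg, 69 kg left
truck 4: place 129 kg, 71 kg left
truck 5: place 128 kg, 72 kg left
truck 3: place 60 kg, 9 kg left
truck 4: place 55 kg, 16 kg left
truck 2: place 52 kg, 2 kg left
truck 1: place 46 kg, 4 kg left
truck 5: place 43 kg, 29 kg left
truck 6: place 43 kg, 157 kg left
truck 6: place 41 kg, 116 kg left
truck 6: place 35 kg, 81 kg left
truck 6: place 30 kg, 51 kg left
truck 5: place 26 kg, 3 kg left
truck 6: place 20 kg, 31 kg left
truck 6: place 20 kg, 11 kg left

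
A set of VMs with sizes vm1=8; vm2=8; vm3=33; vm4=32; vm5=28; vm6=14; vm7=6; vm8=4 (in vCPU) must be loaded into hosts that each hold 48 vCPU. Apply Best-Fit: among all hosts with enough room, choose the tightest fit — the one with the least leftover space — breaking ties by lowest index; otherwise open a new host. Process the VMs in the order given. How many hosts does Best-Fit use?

3

Put vm1 (8 vCPU) in host 1; 40 vCPU remain.
Put vm2 (8 vCPU) in host 1; 32 vCPU remain.
Put vm3 (33 vCPU) in host 2; 15 vCPU remain.
Put vm4 (32 vCPU) in host 1; 0 vCPU remain.
Put vm5 (28 vCPU) in host 3; 20 vCPU remain.
Put vm6 (14 vCPU) in host 2; 1 vCPU remain.
Put vm7 (6 vCPU) in host 3; 14 vCPU remain.
Put vm8 (4 vCPU) in host 3; 10 vCPU remain.
Final hosts: [8,8,32] [33,14] [28,6,4].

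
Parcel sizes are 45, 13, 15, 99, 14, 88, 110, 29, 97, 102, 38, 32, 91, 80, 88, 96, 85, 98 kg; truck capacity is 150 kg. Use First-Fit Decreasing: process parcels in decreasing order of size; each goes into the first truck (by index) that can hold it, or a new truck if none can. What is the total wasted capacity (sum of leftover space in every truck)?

Sorted descending: 110, 102, 99, 98, 97, 96, 91, 88, 88, 85, 80, 45, 38, 32, 29, 15, 14, 13.
Put 110 kg in truck 1; 40 kg remain.
Put 102 kg in truck 2; 48 kg remain.
Put 99 kg in truck 3; 51 kg remain.
Put 98 kg in truck 4; 52 kg remain.
Put 97 kg in truck 5; 53 kg remain.
Put 96 kg in truck 6; 54 kg remain.
Put 91 kg in truck 7; 59 kg remain.
Put 88 kg in truck 8; 62 kg remain.
Put 88 kg in truck 9; 62 kg remain.
Put 85 kg in truck 10; 65 kg remain.
Put 80 kg in truck 11; 70 kg remain.
Put 45 kg in truck 2; 3 kg remain.
Put 38 kg in truck 1; 2 kg remain.
Put 32 kg in truck 3; 19 kg remain.
Put 29 kg in truck 4; 23 kg remain.
Put 15 kg in truck 3; 4 kg remain.
Put 14 kg in truck 4; 9 kg remain.
Put 13 kg in truck 5; 40 kg remain.
11 trucks × 150 kg = 1650 kg; used 1220 kg; unused 430 kg.

430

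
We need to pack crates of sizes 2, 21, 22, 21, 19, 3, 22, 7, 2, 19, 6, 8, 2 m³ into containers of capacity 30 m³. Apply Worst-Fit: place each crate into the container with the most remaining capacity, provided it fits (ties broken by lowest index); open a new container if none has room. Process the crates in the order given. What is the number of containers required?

6

container 1: place 2 m³, 28 m³ left
container 1: place 21 m³, 7 m³ left
container 2: place 22 m³, 8 m³ left
container 3: place 21 m³, 9 m³ left
container 4: place 19 m³, 11 m³ left
container 4: place 3 m³, 8 m³ left
container 5: place 22 m³, 8 m³ left
container 3: place 7 m³, 2 m³ left
container 2: place 2 m³, 6 m³ left
container 6: place 19 m³, 11 m³ left
container 6: place 6 m³, 5 m³ left
container 4: place 8 m³, 0 m³ left
container 5: place 2 m³, 6 m³ left
Final containers: [2,21] [22,2] [21,7] [19,3,8] [22,2] [19,6].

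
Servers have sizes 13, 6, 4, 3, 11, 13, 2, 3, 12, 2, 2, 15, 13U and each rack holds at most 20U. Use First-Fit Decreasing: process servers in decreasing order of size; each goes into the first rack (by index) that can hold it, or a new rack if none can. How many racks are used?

Sorted descending: 15, 13, 13, 13, 12, 11, 6, 4, 3, 3, 2, 2, 2.
rack 1: place 15U, 5U left
rack 2: place 13U, 7U left
rack 3: place 13U, 7U left
rack 4: place 13U, 7U left
rack 5: place 12U, 8U left
rack 6: place 11U, 9U left
rack 2: place 6U, 1U left
rack 1: place 4U, 1U left
rack 3: place 3U, 4U left
rack 3: place 3U, 1U left
rack 4: place 2U, 5U left
rack 4: place 2U, 3U left
rack 4: place 2U, 1U left

6 racks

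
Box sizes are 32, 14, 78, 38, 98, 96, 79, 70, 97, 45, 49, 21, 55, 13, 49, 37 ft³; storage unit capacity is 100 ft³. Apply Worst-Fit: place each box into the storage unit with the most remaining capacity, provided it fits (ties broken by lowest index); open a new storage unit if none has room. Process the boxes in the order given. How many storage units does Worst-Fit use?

storage unit 1: place 32 ft³, 68 ft³ left
storage unit 1: place 14 ft³, 54 ft³ left
storage unit 2: place 78 ft³, 22 ft³ left
storage unit 1: place 38 ft³, 16 ft³ left
storage unit 3: place 98 ft³, 2 ft³ left
storage unit 4: place 96 ft³, 4 ft³ left
storage unit 5: place 79 ft³, 21 ft³ left
storage unit 6: place 70 ft³, 30 ft³ left
storage unit 7: place 97 ft³, 3 ft³ left
storage unit 8: place 45 ft³, 55 ft³ left
storage unit 8: place 49 ft³, 6 ft³ left
storage unit 6: place 21 ft³, 9 ft³ left
storage unit 9: place 55 ft³, 45 ft³ left
storage unit 9: place 13 ft³, 32 ft³ left
storage unit 10: place 49 ft³, 51 ft³ left
storage unit 10: place 37 ft³, 14 ft³ left
Final storage units: [32,14,38] [78] [98] [96] [79] [70,21] [97] [45,49] [55,13] [49,37].

10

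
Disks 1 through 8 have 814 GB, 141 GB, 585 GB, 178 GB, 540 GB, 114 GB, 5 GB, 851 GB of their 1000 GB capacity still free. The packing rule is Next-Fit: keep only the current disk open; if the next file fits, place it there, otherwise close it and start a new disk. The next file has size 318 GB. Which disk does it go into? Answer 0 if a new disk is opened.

Next-Fit only looks at disk 8, which has 851 GB free.
318 GB fits there.

8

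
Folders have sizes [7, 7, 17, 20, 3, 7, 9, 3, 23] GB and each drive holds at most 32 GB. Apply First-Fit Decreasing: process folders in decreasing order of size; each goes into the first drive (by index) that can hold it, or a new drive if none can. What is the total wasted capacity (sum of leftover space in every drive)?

Sorted descending: 23, 20, 17, 9, 7, 7, 7, 3, 3.
Put 23 GB in drive 1; 9 GB remain.
Put 20 GB in drive 2; 12 GB remain.
Put 17 GB in drive 3; 15 GB remain.
Put 9 GB in drive 1; 0 GB remain.
Put 7 GB in drive 2; 5 GB remain.
Put 7 GB in drive 3; 8 GB remain.
Put 7 GB in drive 3; 1 GB remain.
Put 3 GB in drive 2; 2 GB remain.
Put 3 GB in drive 4; 29 GB remain.
4 drives × 32 GB = 128 GB; used 96 GB; unused 32 GB.

32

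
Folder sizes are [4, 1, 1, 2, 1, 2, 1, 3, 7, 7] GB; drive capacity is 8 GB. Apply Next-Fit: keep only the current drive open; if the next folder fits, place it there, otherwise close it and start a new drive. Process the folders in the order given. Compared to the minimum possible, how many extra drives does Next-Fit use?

Next-Fit: [4,1,1,2] [1,2,1,3] [7] [7] → 4 drives.
Total size 29 GB; any packing needs at least ⌈29/8⌉ = 4 drives.
So 4 is already optimal.

0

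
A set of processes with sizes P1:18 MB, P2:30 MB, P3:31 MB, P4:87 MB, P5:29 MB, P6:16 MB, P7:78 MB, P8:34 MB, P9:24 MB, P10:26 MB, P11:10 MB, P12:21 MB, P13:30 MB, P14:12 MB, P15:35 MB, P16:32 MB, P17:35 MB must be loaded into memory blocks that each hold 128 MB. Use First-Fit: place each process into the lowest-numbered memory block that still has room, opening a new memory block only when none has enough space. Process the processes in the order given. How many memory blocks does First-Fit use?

5

memory block 1: place P1 (18 MB), 110 MB left
memory block 1: place P2 (30 MB), 80 MB left
memory block 1: place P3 (31 MB), 49 MB left
memory block 2: place P4 (87 MB), 41 MB left
memory block 1: place P5 (29 MB), 20 MB left
memory block 1: place P6 (16 MB), 4 MB left
memory block 3: place P7 (78 MB), 50 MB left
memory block 2: place P8 (34 MB), 7 MB left
memory block 3: place P9 (24 MB), 26 MB left
memory block 3: place P10 (26 MB), 0 MB left
memory block 4: place P11 (10 MB), 118 MB left
memory block 4: place P12 (21 MB), 97 MB left
memory block 4: place P13 (30 MB), 67 MB left
memory block 4: place P14 (12 MB), 55 MB left
memory block 4: place P15 (35 MB), 20 MB left
memory block 5: place P16 (32 MB), 96 MB left
memory block 5: place P17 (35 MB), 61 MB left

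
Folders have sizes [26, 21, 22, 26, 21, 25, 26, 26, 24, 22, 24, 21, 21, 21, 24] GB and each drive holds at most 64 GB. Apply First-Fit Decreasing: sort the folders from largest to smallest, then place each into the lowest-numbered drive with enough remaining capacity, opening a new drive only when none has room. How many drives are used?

Sorted descending: 26, 26, 26, 26, 25, 24, 24, 24, 22, 22, 21, 21, 21, 21, 21.
drive 1: place 26 GB, 38 GB left
drive 1: place 26 GB, 12 GB left
drive 2: place 26 GB, 38 GB left
drive 2: place 26 GB, 12 GB left
drive 3: place 25 GB, 39 GB left
drive 3: place 24 GB, 15 GB left
drive 4: place 24 GB, 40 GB left
drive 4: place 24 GB, 16 GB left
drive 5: place 22 GB, 42 GB left
drive 5: place 22 GB, 20 GB left
drive 6: place 21 GB, 43 GB left
drive 6: place 21 GB, 22 GB left
drive 6: place 21 GB, 1 GB left
drive 7: place 21 GB, 43 GB left
drive 7: place 21 GB, 22 GB left

7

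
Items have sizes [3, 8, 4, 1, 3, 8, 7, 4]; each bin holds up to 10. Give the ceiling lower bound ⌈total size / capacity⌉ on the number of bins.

Total size = 3 + 8 + 4 + 1 + 3 + 8 + 7 + 4 = 38.
⌈38 / 10⌉ = 4.

4 bins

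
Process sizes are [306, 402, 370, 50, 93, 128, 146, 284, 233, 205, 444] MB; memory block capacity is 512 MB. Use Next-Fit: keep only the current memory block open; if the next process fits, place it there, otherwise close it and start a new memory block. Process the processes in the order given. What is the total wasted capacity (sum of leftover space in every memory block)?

memory block 1: place 306 MB, 206 MB left
memory block 2: place 402 MB, 110 MB left
memory block 3: place 370 MB, 142 MB left
memory block 3: place 50 MB, 92 MB left
memory block 4: place 93 MB, 419 MB left
memory block 4: place 128 MB, 291 MB left
memory block 4: place 146 MB, 145 MB left
memory block 5: place 284 MB, 228 MB left
memory block 6: place 233 MB, 279 MB left
memory block 6: place 205 MB, 74 MB left
memory block 7: place 444 MB, 68 MB left
7 memory blocks × 512 MB = 3584 MB; used 2661 MB; unused 923 MB.

923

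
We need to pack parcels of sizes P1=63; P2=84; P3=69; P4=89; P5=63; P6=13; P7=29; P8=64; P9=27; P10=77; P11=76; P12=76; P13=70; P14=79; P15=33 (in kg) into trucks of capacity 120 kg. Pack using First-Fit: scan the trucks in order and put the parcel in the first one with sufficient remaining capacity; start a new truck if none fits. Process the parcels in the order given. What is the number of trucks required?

Put P1 (63 kg) in truck 1; 57 kg remain.
Put P2 (84 kg) in truck 2; 36 kg remain.
Put P3 (69 kg) in truck 3; 51 kg remain.
Put P4 (89 kg) in truck 4; 31 kg remain.
Put P5 (63 kg) in truck 5; 57 kg remain.
Put P6 (13 kg) in truck 1; 44 kg remain.
Put P7 (29 kg) in truck 1; 15 kg remain.
Put P8 (64 kg) in truck 6; 56 kg remain.
Put P9 (27 kg) in truck 2; 9 kg remain.
Put P10 (77 kg) in truck 7; 43 kg remain.
Put P11 (76 kg) in truck 8; 44 kg remain.
Put P12 (76 kg) in truck 9; 44 kg remain.
Put P13 (70 kg) in truck 10; 50 kg remain.
Put P14 (79 kg) in truck 11; 41 kg remain.
Put P15 (33 kg) in truck 3; 18 kg remain.
Final trucks: [63,13,29] [84,27] [69,33] [89] [63] [64] [77] [76] [76] [70] [79].

11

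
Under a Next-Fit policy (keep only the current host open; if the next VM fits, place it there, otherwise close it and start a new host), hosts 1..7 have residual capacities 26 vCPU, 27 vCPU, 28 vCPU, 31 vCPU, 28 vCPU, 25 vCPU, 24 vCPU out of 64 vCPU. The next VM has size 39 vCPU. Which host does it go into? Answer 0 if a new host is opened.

Next-Fit only looks at host 7, which has 24 vCPU free.
39 vCPU does not fit, so a new host is opened.

0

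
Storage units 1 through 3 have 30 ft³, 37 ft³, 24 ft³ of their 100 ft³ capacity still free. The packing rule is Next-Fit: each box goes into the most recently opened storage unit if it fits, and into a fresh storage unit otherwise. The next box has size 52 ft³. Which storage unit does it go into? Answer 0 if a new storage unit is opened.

Next-Fit only looks at storage unit 3, which has 24 ft³ free.
52 ft³ does not fit, so a new storage unit is opened.

0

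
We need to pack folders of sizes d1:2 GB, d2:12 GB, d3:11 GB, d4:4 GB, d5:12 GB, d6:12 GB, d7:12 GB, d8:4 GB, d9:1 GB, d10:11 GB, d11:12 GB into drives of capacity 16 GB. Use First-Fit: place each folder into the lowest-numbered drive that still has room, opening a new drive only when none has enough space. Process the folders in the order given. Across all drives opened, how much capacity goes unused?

19

drive 1: place d1 (2 GB), 14 GB left
drive 1: place d2 (12 GB), 2 GB left
drive 2: place d3 (11 GB), 5 GB left
drive 2: place d4 (4 GB), 1 GB left
drive 3: place d5 (12 GB), 4 GB left
drive 4: place d6 (12 GB), 4 GB left
drive 5: place d7 (12 GB), 4 GB left
drive 3: place d8 (4 GB), 0 GB left
drive 1: place d9 (1 GB), 1 GB left
drive 6: place d10 (11 GB), 5 GB left
drive 7: place d11 (12 GB), 4 GB left
7 drives × 16 GB = 112 GB; used 93 GB; unused 19 GB.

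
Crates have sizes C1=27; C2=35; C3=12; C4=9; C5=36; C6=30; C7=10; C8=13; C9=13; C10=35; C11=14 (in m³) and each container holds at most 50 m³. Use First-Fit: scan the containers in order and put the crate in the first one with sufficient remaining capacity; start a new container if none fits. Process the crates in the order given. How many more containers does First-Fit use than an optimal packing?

0

First-Fit: [27,12,9] [35,10] [36,13] [30,13] [35,14] → 5 containers.
Total size 234 m³; any packing needs at least ⌈234/50⌉ = 5 containers.
So 5 is already optimal.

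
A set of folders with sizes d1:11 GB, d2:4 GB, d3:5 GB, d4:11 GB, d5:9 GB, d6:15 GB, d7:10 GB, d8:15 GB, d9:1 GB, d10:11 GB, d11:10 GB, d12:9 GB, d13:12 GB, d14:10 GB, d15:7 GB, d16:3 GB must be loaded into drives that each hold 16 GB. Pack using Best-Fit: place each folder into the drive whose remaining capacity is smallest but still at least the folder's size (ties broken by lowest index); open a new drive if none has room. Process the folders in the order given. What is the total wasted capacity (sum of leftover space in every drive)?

33

Put d1 (11 GB) in drive 1; 5 GB remain.
Put d2 (4 GB) in drive 1; 1 GB remain.
Put d3 (5 GB) in drive 2; 11 GB remain.
Put d4 (11 GB) in drive 2; 0 GB remain.
Put d5 (9 GB) in drive 3; 7 GB remain.
Put d6 (15 GB) in drive 4; 1 GB remain.
Put d7 (10 GB) in drive 5; 6 GB remain.
Put d8 (15 GB) in drive 6; 1 GB remain.
Put d9 (1 GB) in drive 1; 0 GB remain.
Put d10 (11 GB) in drive 7; 5 GB remain.
Put d11 (10 GB) in drive 8; 6 GB remain.
Put d12 (9 GB) in drive 9; 7 GB remain.
Put d13 (12 GB) in drive 10; 4 GB remain.
Put d14 (10 GB) in drive 11; 6 GB remain.
Put d15 (7 GB) in drive 3; 0 GB remain.
Put d16 (3 GB) in drive 10; 1 GB remain.
11 drives × 16 GB = 176 GB; used 143 GB; unused 33 GB.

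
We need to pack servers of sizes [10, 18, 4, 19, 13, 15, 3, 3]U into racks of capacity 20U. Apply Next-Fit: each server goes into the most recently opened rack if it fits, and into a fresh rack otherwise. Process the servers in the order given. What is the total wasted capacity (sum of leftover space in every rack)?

55

Put 10U in rack 1; 10U remain.
Put 18U in rack 2; 2U remain.
Put 4U in rack 3; 16U remain.
Put 19U in rack 4; 1U remain.
Put 13U in rack 5; 7U remain.
Put 15U in rack 6; 5U remain.
Put 3U in rack 6; 2U remain.
Put 3U in rack 7; 17U remain.
7 racks × 20U = 140U; used 85U; unused 55U.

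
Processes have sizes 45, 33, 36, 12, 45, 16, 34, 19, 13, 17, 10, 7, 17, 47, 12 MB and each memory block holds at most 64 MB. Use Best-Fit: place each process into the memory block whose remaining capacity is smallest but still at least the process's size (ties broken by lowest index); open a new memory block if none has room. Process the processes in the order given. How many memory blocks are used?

6 memory blocks

45 MB → memory block 1 (remaining 19 MB)
33 MB → memory block 2 (remaining 31 MB)
36 MB → memory block 3 (remaining 28 MB)
12 MB → memory block 1 (remaining 7 MB)
45 MB → memory block 4 (remaining 19 MB)
16 MB → memory block 4 (remaining 3 MB)
34 MB → memory block 5 (remaining 30 MB)
19 MB → memory block 3 (remaining 9 MB)
13 MB → memory block 5 (remaining 17 MB)
17 MB → memory block 5 (remaining 0 MB)
10 MB → memory block 2 (remaining 21 MB)
7 MB → memory block 1 (remaining 0 MB)
17 MB → memory block 2 (remaining 4 MB)
47 MB → memory block 6 (remaining 17 MB)
12 MB → memory block 6 (remaining 5 MB)
Final memory blocks: [45,12,7] [33,10,17] [36,19] [45,16] [34,13,17] [47,12].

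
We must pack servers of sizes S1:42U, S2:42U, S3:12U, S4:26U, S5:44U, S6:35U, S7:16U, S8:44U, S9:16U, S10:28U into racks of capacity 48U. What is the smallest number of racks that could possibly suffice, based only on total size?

Total size = 42 + 42 + 12 + 26 + 44 + 35 + 16 + 44 + 16 + 28 = 305U.
⌈305 / 48⌉ = 7.

7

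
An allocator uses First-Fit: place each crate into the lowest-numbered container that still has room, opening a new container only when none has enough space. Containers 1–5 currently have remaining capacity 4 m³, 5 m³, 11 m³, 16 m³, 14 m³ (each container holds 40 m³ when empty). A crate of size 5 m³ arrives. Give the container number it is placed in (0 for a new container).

Containers with room: container 2 (5 m³), container 3 (11 m³), container 4 (16 m³), container 5 (14 m³).
The first with room is container 2.

2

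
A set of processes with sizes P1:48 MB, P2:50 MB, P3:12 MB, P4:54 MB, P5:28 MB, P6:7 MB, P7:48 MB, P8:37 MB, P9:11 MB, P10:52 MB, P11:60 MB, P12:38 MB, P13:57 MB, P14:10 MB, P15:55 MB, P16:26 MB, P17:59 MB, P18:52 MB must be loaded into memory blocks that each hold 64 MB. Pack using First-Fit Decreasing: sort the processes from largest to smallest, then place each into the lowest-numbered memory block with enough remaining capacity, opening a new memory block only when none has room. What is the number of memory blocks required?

13

Sorted descending: 60, 59, 57, 55, 54, 52, 52, 50, 48, 48, 38, 37, 28, 26, 12, 11, 10, 7.
Put 60 MB in memory block 1; 4 MB remain.
Put 59 MB in memory block 2; 5 MB remain.
Put 57 MB in memory block 3; 7 MB remain.
Put 55 MB in memory block 4; 9 MB remain.
Put 54 MB in memory block 5; 10 MB remain.
Put 52 MB in memory block 6; 12 MB remain.
Put 52 MB in memory block 7; 12 MB remain.
Put 50 MB in memory block 8; 14 MB remain.
Put 48 MB in memory block 9; 16 MB remain.
Put 48 MB in memory block 10; 16 MB remain.
Put 38 MB in memory block 11; 26 MB remain.
Put 37 MB in memory block 12; 27 MB remain.
Put 28 MB in memory block 13; 36 MB remain.
Put 26 MB in memory block 11; 0 MB remain.
Put 12 MB in memory block 6; 0 MB remain.
Put 11 MB in memory block 7; 1 MB remain.
Put 10 MB in memory block 5; 0 MB remain.
Put 7 MB in memory block 3; 0 MB remain.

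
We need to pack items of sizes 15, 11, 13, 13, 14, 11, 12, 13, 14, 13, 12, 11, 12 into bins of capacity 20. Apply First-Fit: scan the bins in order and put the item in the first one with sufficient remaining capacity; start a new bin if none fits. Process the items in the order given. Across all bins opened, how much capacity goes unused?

bin 1: place 15, 5 left
bin 2: place 11, 9 left
bin 3: place 13, 7 left
bin 4: place 13, 7 left
bin 5: place 14, 6 left
bin 6: place 11, 9 left
bin 7: place 12, 8 left
bin 8: place 13, 7 left
bin 9: place 14, 6 left
bin 10: place 13, 7 left
bin 11: place 12, 8 left
bin 12: place 11, 9 left
bin 13: place 12, 8 left
13 bins × 20 = 260; used 164; unused 96.

96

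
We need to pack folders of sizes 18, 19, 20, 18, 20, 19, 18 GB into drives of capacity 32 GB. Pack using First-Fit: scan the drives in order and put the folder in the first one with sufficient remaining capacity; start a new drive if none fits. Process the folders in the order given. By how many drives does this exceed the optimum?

0

First-Fit: [18] [19] [20] [18] [20] [19] [18] → 7 drives.
7 folders exceed 16 GB (half the capacity), and no two of those can share a drive, so at least 7 drives are needed.
So 7 is already optimal.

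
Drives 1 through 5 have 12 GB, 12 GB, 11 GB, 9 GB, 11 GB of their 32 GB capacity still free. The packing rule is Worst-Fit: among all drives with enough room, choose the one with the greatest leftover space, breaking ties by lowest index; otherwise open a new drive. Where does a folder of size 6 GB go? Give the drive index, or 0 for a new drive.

1

Drives with room: drive 1 (12 GB), drive 2 (12 GB), drive 3 (11 GB), drive 4 (9 GB), drive 5 (11 GB).
Most room is drive 1 with 12 GB free.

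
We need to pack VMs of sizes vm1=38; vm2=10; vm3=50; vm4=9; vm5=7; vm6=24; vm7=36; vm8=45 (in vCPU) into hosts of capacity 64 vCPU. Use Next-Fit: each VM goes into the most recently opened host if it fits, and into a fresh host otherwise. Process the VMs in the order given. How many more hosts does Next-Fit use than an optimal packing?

1

Next-Fit: [38,10] [50,9] [7,24] [36] [45] → 5 hosts.
Total size 219 vCPU; any packing needs at least ⌈219/64⌉ = 4 hosts.
An optimal packing achieves that bound: [50,10] [45,9,7] [38,24] [36] → 4 hosts.
Excess: 5 − 4 = 1.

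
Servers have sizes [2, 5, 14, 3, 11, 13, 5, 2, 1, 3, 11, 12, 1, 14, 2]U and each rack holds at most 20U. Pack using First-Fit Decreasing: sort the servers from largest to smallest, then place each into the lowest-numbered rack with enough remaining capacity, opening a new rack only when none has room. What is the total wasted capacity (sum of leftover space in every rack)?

21

Sorted descending: 14, 14, 13, 12, 11, 11, 5, 5, 3, 3, 2, 2, 2, 1, 1.
Put 14U in rack 1; 6U remain.
Put 14U in rack 2; 6U remain.
Put 13U in rack 3; 7U remain.
Put 12U in rack 4; 8U remain.
Put 11U in rack 5; 9U remain.
Put 11U in rack 6; 9U remain.
Put 5U in rack 1; 1U remain.
Put 5U in rack 2; 1U remain.
Put 3U in rack 3; 4U remain.
Put 3U in rack 3; 1U remain.
Put 2U in rack 4; 6U remain.
Put 2U in rack 4; 4U remain.
Put 2U in rack 4; 2U remain.
Put 1U in rack 1; 0U remain.
Put 1U in rack 2; 0U remain.
6 racks × 20U = 120U; used 99U; unused 21U.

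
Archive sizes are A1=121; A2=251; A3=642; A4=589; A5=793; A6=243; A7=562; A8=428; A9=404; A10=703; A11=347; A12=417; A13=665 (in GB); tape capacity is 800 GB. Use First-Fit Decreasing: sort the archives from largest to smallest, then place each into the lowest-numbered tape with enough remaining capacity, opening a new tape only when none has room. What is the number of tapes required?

9

Sorted descending: 793, 703, 665, 642, 589, 562, 428, 417, 404, 347, 251, 243, 121.
793 GB → tape 1 (remaining 7 GB)
703 GB → tape 2 (remaining 97 GB)
665 GB → tape 3 (remaining 135 GB)
642 GB → tape 4 (remaining 158 GB)
589 GB → tape 5 (remaining 211 GB)
562 GB → tape 6 (remaining 238 GB)
428 GB → tape 7 (remaining 372 GB)
417 GB → tape 8 (remaining 383 GB)
404 GB → tape 9 (remaining 396 GB)
347 GB → tape 7 (remaining 25 GB)
251 GB → tape 8 (remaining 132 GB)
243 GB → tape 9 (remaining 153 GB)
121 GB → tape 3 (remaining 14 GB)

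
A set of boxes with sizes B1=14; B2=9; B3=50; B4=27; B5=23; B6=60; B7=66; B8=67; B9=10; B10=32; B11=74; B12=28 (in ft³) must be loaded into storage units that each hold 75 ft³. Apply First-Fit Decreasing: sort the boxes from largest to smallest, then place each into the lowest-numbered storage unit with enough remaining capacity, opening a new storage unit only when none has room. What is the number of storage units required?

Sorted descending: 74, 67, 66, 60, 50, 32, 28, 27, 23, 14, 10, 9.
74 ft³ → storage unit 1 (remaining 1 ft³)
67 ft³ → storage unit 2 (remaining 8 ft³)
66 ft³ → storage unit 3 (remaining 9 ft³)
60 ft³ → storage unit 4 (remaining 15 ft³)
50 ft³ → storage unit 5 (remaining 25 ft³)
32 ft³ → storage unit 6 (remaining 43 ft³)
28 ft³ → storage unit 6 (remaining 15 ft³)
27 ft³ → storage unit 7 (remaining 48 ft³)
23 ft³ → storage unit 5 (remaining 2 ft³)
14 ft³ → storage unit 4 (remaining 1 ft³)
10 ft³ → storage unit 6 (remaining 5 ft³)
9 ft³ → storage unit 3 (remaining 0 ft³)

7 storage units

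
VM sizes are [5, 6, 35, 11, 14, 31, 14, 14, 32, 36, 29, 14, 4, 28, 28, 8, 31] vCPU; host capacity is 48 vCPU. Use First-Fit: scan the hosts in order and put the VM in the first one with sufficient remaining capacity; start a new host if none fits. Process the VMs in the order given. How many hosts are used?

9 hosts

host 1: place 5 vCPU, 43 vCPU left
host 1: place 6 vCPU, 37 vCPU left
host 1: place 35 vCPU, 2 vCPU left
host 2: place 11 vCPU, 37 vCPU left
host 2: place 14 vCPU, 23 vCPU left
host 3: place 31 vCPU, 17 vCPU left
host 2: place 14 vCPU, 9 vCPU left
host 3: place 14 vCPU, 3 vCPU left
host 4: place 32 vCPU, 16 vCPU left
host 5: place 36 vCPU, 12 vCPU left
host 6: place 29 vCPU, 19 vCPU left
host 4: place 14 vCPU, 2 vCPU left
host 2: place 4 vCPU, 5 vCPU left
host 7: place 28 vCPU, 20 vCPU left
host 8: place 28 vCPU, 20 vCPU left
host 5: place 8 vCPU, 4 vCPU left
host 9: place 31 vCPU, 17 vCPU left
Final hosts: [5,6,35] [11,14,14,4] [31,14] [32,14] [36,8] [29] [28] [28] [31].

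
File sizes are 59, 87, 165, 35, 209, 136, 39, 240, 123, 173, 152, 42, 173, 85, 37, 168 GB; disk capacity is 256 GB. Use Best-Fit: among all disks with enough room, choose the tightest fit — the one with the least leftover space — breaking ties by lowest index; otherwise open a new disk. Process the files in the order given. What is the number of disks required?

59 GB → disk 1 (remaining 197 GB)
87 GB → disk 1 (remaining 110 GB)
165 GB → disk 2 (remaining 91 GB)
35 GB → disk 2 (remaining 56 GB)
209 GB → disk 3 (remaining 47 GB)
136 GB → disk 4 (remaining 120 GB)
39 GB → disk 3 (remaining 8 GB)
240 GB → disk 5 (remaining 16 GB)
123 GB → disk 6 (remaining 133 GB)
173 GB → disk 7 (remaining 83 GB)
152 GB → disk 8 (remaining 104 GB)
42 GB → disk 2 (remaining 14 GB)
173 GB → disk 9 (remaining 83 GB)
85 GB → disk 8 (remaining 19 GB)
37 GB → disk 7 (remaining 46 GB)
168 GB → disk 10 (remaining 88 GB)
Final disks: [59,87] [165,35,42] [209,39] [136] [240] [123] [173,37] [152,85] [173] [168].

10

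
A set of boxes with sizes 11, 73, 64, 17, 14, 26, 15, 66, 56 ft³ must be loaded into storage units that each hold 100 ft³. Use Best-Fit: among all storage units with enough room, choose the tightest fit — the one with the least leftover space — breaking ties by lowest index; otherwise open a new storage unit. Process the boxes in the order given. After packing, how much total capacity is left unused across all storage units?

storage unit 1: place 11 ft³, 89 ft³ left
storage unit 1: place 73 ft³, 16 ft³ left
storage unit 2: place 64 ft³, 36 ft³ left
storage unit 2: place 17 ft³, 19 ft³ left
storage unit 1: place 14 ft³, 2 ft³ left
storage unit 3: place 26 ft³, 74 ft³ left
storage unit 2: place 15 ft³, 4 ft³ left
storage unit 3: place 66 ft³, 8 ft³ left
storage unit 4: place 56 ft³, 44 ft³ left
4 storage units × 100 ft³ = 400 ft³; used 342 ft³; unused 58 ft³.

58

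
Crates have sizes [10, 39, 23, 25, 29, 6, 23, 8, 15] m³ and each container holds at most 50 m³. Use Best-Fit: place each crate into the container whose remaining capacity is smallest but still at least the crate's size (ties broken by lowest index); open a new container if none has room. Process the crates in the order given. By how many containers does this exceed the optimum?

Best-Fit: [10,39] [23,25] [29,6,8] [23,15] → 4 containers.
Total size 178 m³; any packing needs at least ⌈178/50⌉ = 4 containers.
So 4 is already optimal.

0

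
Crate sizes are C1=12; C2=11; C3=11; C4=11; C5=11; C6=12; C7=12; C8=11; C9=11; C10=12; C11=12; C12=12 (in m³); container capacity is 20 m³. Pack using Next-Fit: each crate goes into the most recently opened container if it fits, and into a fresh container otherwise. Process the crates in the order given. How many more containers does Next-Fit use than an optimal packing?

Next-Fit: [12] [11] [11] [11] [11] [12] [12] [11] [11] [12] [12] [12] → 12 containers.
12 crates exceed 10 m³ (half the capacity), and no two of those can share a container, so at least 12 containers are needed.
So 12 is already optimal.

0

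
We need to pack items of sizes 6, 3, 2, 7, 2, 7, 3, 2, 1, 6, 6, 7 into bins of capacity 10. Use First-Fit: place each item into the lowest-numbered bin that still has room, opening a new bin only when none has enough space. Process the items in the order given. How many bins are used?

Put 6 in bin 1; 4 remain.
Put 3 in bin 1; 1 remain.
Put 2 in bin 2; 8 remain.
Put 7 in bin 2; 1 remain.
Put 2 in bin 3; 8 remain.
Put 7 in bin 3; 1 remain.
Put 3 in bin 4; 7 remain.
Put 2 in bin 4; 5 remain.
Put 1 in bin 1; 0 remain.
Put 6 in bin 5; 4 remain.
Put 6 in bin 6; 4 remain.
Put 7 in bin 7; 3 remain.

7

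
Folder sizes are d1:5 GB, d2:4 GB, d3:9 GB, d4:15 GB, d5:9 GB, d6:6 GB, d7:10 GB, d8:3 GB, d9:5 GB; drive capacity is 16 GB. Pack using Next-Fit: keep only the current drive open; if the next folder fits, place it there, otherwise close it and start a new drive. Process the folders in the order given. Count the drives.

6 drives

Put d1 (5 GB) in drive 1; 11 GB remain.
Put d2 (4 GB) in drive 1; 7 GB remain.
Put d3 (9 GB) in drive 2; 7 GB remain.
Put d4 (15 GB) in drive 3; 1 GB remain.
Put d5 (9 GB) in drive 4; 7 GB remain.
Put d6 (6 GB) in drive 4; 1 GB remain.
Put d7 (10 GB) in drive 5; 6 GB remain.
Put d8 (3 GB) in drive 5; 3 GB remain.
Put d9 (5 GB) in drive 6; 11 GB remain.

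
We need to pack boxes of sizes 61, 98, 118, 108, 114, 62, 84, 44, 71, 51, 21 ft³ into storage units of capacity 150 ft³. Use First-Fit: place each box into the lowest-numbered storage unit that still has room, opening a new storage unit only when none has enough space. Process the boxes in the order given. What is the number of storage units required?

7

storage unit 1: place 61 ft³, 89 ft³ left
storage unit 2: place 98 ft³, 52 ft³ left
storage unit 3: place 118 ft³, 32 ft³ left
storage unit 4: place 108 ft³, 42 ft³ left
storage unit 5: place 114 ft³, 36 ft³ left
storage unit 1: place 62 ft³, 27 ft³ left
storage unit 6: place 84 ft³, 66 ft³ left
storage unit 2: place 44 ft³, 8 ft³ left
storage unit 7: place 71 ft³, 79 ft³ left
storage unit 6: place 51 ft³, 15 ft³ left
storage unit 1: place 21 ft³, 6 ft³ left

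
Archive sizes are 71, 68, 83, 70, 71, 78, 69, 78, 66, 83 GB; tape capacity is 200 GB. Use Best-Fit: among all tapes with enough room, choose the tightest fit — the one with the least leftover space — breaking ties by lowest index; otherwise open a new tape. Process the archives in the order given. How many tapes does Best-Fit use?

5

71 GB → tape 1 (remaining 129 GB)
68 GB → tape 1 (remaining 61 GB)
83 GB → tape 2 (remaining 117 GB)
70 GB → tape 2 (remaining 47 GB)
71 GB → tape 3 (remaining 129 GB)
78 GB → tape 3 (remaining 51 GB)
69 GB → tape 4 (remaining 131 GB)
78 GB → tape 4 (remaining 53 GB)
66 GB → tape 5 (remaining 134 GB)
83 GB → tape 5 (remaining 51 GB)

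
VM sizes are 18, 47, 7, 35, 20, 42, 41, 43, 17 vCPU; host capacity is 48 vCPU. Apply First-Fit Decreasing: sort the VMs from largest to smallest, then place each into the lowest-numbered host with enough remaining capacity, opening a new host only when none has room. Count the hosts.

7 hosts

Sorted descending: 47, 43, 42, 41, 35, 20, 18, 17, 7.
47 vCPU → host 1 (remaining 1 vCPU)
43 vCPU → host 2 (remaining 5 vCPU)
42 vCPU → host 3 (remaining 6 vCPU)
41 vCPU → host 4 (remaining 7 vCPU)
35 vCPU → host 5 (remaining 13 vCPU)
20 vCPU → host 6 (remaining 28 vCPU)
18 vCPU → host 6 (remaining 10 vCPU)
17 vCPU → host 7 (remaining 31 vCPU)
7 vCPU → host 4 (remaining 0 vCPU)
Final hosts: [47] [43] [42] [41,7] [35] [20,18] [17].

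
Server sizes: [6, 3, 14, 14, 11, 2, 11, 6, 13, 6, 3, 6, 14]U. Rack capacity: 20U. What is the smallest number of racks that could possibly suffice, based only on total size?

6

Total size = 6 + 3 + 14 + 14 + 11 + 2 + 11 + 6 + 13 + 6 + 3 + 6 + 14 = 109U.
⌈109 / 20⌉ = 6.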